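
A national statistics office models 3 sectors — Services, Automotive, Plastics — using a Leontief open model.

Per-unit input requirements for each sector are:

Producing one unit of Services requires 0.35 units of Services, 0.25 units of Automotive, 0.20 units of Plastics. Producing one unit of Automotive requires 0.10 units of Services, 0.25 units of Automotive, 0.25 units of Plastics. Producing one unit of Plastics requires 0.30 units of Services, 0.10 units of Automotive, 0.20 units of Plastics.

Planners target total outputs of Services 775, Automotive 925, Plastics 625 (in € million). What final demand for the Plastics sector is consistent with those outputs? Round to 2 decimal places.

d_3 = 113.75

I − A =
  [   0.65    -0.10    -0.30]
  [  -0.25     0.75    -0.10]
  [  -0.20    -0.25     0.80]
d = (I − A) x:
  d_1 = (+0.65)·775 + (-0.10)·925 + (-0.30)·625 = 223.75
  d_2 = (-0.25)·775 + (+0.75)·925 + (-0.10)·625 = 437.50
  d_3 = (-0.20)·775 + (-0.25)·925 + (+0.80)·625 = 113.75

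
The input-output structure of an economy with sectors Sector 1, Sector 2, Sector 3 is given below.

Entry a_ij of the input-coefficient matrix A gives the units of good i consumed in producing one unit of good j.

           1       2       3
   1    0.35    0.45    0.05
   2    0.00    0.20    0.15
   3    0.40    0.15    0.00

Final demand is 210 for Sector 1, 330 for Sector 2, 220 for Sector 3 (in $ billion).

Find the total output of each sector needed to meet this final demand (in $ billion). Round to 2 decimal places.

x_1 = 730.79, x_2 = 523.28, x_3 = 590.81

I − A =
  [   0.65    -0.45    -0.05]
  [   0.00     0.80    -0.15]
  [  -0.40    -0.15     1.00]
Cofactors of I−A, C_ij = (−1)^(i+j)·(minor ij) (rows/columns in the sector order above):
  C_11 = (0.80)(1.00) − (-0.15)(-0.15) = 0.7775
  C_12 = −[(0.00)(1.00) − (-0.15)(-0.40)] = 0.0600
  C_13 = (0.00)(-0.15) − (0.80)(-0.40) = 0.3200
  C_21 = −[(-0.45)(1.00) − (-0.05)(-0.15)] = 0.4575
  C_22 = (0.65)(1.00) − (-0.05)(-0.40) = 0.6300
  C_23 = −[(0.65)(-0.15) − (-0.45)(-0.40)] = 0.2775
  C_31 = (-0.45)(-0.15) − (-0.05)(0.80) = 0.1075
  C_32 = −[(0.65)(-0.15) − (-0.05)(0.00)] = 0.0975
  C_33 = (0.65)(0.80) − (-0.45)(0.00) = 0.5200
det(I−A) = Σ_j (I−A)_1j·C_1j = (0.65)(0.7775) + (-0.45)(0.0600) + (-0.05)(0.3200) = 0.462375
adj(I−A) = Cᵀ =
  [ 0.7775   0.4575   0.1075]
  [ 0.0600   0.6300   0.0975]
  [ 0.3200   0.2775   0.5200]
(I − A)⁻¹ = adj(I−A) / det(I−A) ≈
  [   1.6815     0.9895     0.2325]
  [   0.1298     1.3625     0.2109]
  [   0.6921     0.6002     1.1246]
x = (I − A)⁻¹ d = adj(I−A)·d / det(I−A), with det(I−A) = 0.462375:
  x_1 = (0.7775·210 + 0.4575·330 + 0.1075·220) / 0.462375 = 337.90 / 0.462375 ≈ 730.79
  x_2 = (0.0600·210 + 0.6300·330 + 0.0975·220) / 0.462375 = 241.95 / 0.462375 ≈ 523.28
  x_3 = (0.3200·210 + 0.2775·330 + 0.5200·220) / 0.462375 = 273.175 / 0.462375 ≈ 590.81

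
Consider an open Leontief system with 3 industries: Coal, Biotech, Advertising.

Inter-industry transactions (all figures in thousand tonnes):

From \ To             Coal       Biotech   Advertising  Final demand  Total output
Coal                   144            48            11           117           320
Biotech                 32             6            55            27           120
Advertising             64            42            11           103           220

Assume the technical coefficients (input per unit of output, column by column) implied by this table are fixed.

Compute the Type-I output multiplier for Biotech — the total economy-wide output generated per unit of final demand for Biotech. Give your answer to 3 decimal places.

Technical coefficients a_ij = z_ij / X_j:
  a_11 = 144/320 = 0.45, a_21 = 32/320 = 0.10, a_31 = 64/320 = 0.20
  a_12 = 48/120 = 0.40, a_22 = 6/120 = 0.05, a_32 = 42/120 = 0.35
  a_13 = 11/220 = 0.05, a_23 = 55/220 = 0.25, a_33 = 11/220 = 0.05
I − A =
  [   0.55    -0.40    -0.05]
  [  -0.10     0.95    -0.25]
  [  -0.20    -0.35     0.95]
Cofactors of I−A, C_ij = (−1)^(i+j)·(minor ij) (rows/columns in the sector order above):
  C_11 = (0.95)(0.95) − (-0.25)(-0.35) = 0.8150
  C_12 = −[(-0.10)(0.95) − (-0.25)(-0.20)] = 0.1450
  C_13 = (-0.10)(-0.35) − (0.95)(-0.20) = 0.2250
  C_21 = −[(-0.40)(0.95) − (-0.05)(-0.35)] = 0.3975
  C_22 = (0.55)(0.95) − (-0.05)(-0.20) = 0.5125
  C_23 = −[(0.55)(-0.35) − (-0.40)(-0.20)] = 0.2725
  C_31 = (-0.40)(-0.25) − (-0.05)(0.95) = 0.1475
  C_32 = −[(0.55)(-0.25) − (-0.05)(-0.10)] = 0.1425
  C_33 = (0.55)(0.95) − (-0.40)(-0.10) = 0.4825
det(I−A) = Σ_j (I−A)_1j·C_1j = (0.55)(0.8150) + (-0.40)(0.1450) + (-0.05)(0.2250) = 0.3790
adj(I−A) = Cᵀ =
  [ 0.8150   0.3975   0.1475]
  [ 0.1450   0.5125   0.1425]
  [ 0.2250   0.2725   0.4825]
(I − A)⁻¹ = adj(I−A) / det(I−A) ≈
  [   2.1504     1.0488     0.3892]
  [   0.3826     1.3522     0.3760]
  [   0.5937     0.7190     1.2731]
The output multiplier for sector j is the column-j sum of the Leontief inverse (I − A)⁻¹ = adj(I−A) / det(I−A).
Column 2 of adj(I−A): (0.3975, 0.5125, 0.2725); det(I−A) = 0.3790.
m_2 = (0.3975 + 0.5125 + 0.2725) / 0.3790 = 1.1825 / 0.3790 ≈ 3.120.

m_2 = 3.120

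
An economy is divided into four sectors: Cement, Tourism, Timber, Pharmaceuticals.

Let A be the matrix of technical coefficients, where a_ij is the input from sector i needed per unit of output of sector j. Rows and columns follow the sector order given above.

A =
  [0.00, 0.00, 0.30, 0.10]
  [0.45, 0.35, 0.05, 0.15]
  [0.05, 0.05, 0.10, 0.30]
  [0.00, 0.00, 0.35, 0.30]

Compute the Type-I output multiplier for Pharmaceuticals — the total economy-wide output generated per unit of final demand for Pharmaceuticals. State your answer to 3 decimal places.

I − A =
  [   1.00     0.00    -0.30    -0.10]
  [  -0.45     0.65    -0.05    -0.15]
  [  -0.05    -0.05     0.90    -0.30]
  [   0.00     0.00    -0.35     0.70]
Compute the cofactors C_ij = (−1)^(i+j)·(3×3 minor ij) of I−A; the adjugate is their transpose:
adj(I−A) = Cᵀ =
  [ 0.336875   0.012250   0.159250   0.119000]
  [ 0.240625   0.512750   0.197750   0.229000]
  [ 0.038500   0.035000   0.455000   0.208000]
  [ 0.019250   0.017500   0.227500   0.566000]
det(I−A) = Σ_j (I−A)_1j·C_1j = (1.00)(0.336875) + (0.00)(0.240625) + (-0.30)(0.038500) + (-0.10)(0.019250) = 0.3234
(I − A)⁻¹ = adj(I−A) / det(I−A) ≈
  [   1.0417     0.0379     0.4924     0.3680]
  [   0.7440     1.5855     0.6115     0.7081]
  [   0.1190     0.1082     1.4069     0.6432]
  [   0.0595     0.0541     0.7035     1.7502]
The output multiplier for sector j is the column-j sum of the Leontief inverse (I − A)⁻¹ = adj(I−A) / det(I−A).
Column 4 of adj(I−A): (0.119000, 0.229000, 0.208000, 0.566000); det(I−A) = 0.3234.
m_4 = (0.119000 + 0.229000 + 0.208000 + 0.566000) / 0.3234 = 1.122 / 0.3234 ≈ 3.469.

m_4 = 3.469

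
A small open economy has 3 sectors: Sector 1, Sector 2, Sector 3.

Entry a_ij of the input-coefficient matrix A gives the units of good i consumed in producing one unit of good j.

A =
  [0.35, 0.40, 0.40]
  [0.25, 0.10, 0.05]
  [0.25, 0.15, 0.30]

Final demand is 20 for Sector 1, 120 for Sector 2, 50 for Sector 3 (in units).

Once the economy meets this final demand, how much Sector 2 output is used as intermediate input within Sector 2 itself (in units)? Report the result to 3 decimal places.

z_22 = 23.584

I − A =
  [   0.65    -0.40    -0.40]
  [  -0.25     0.90    -0.05]
  [  -0.25    -0.15     0.70]
Cofactors of I−A, C_ij = (−1)^(i+j)·(minor ij) (rows/columns in the sector order above):
  C_11 = (0.90)(0.70) − (-0.05)(-0.15) = 0.6225
  C_12 = −[(-0.25)(0.70) − (-0.05)(-0.25)] = 0.1875
  C_13 = (-0.25)(-0.15) − (0.90)(-0.25) = 0.2625
  C_21 = −[(-0.40)(0.70) − (-0.40)(-0.15)] = 0.3400
  C_22 = (0.65)(0.70) − (-0.40)(-0.25) = 0.3550
  C_23 = −[(0.65)(-0.15) − (-0.40)(-0.25)] = 0.1975
  C_31 = (-0.40)(-0.05) − (-0.40)(0.90) = 0.3800
  C_32 = −[(0.65)(-0.05) − (-0.40)(-0.25)] = 0.1325
  C_33 = (0.65)(0.90) − (-0.40)(-0.25) = 0.4850
det(I−A) = Σ_j (I−A)_1j·C_1j = (0.65)(0.6225) + (-0.40)(0.1875) + (-0.40)(0.2625) = 0.224625
adj(I−A) = Cᵀ =
  [ 0.6225   0.3400   0.3800]
  [ 0.1875   0.3550   0.1325]
  [ 0.2625   0.1975   0.4850]
(I − A)⁻¹ = adj(I−A) / det(I−A) ≈
  [   2.7713     1.5136     1.6917]
  [   0.8347     1.5804     0.5899]
  [   1.1686     0.8792     2.1592]
First solve x = (I − A)⁻¹ d = adj(I−A)·d / det(I−A); in particular x_2 = (0.1875·20 + 0.3550·120 + 0.1325·50) / 0.224625 = 52.975 / 0.224625 ≈ 235.83751.
Intermediate flow from 2 to 2: z_22 = a_22 · x_2 = 0.10 × 52.975 / 0.224625 = 5.2975 / 0.224625 ≈ 23.584.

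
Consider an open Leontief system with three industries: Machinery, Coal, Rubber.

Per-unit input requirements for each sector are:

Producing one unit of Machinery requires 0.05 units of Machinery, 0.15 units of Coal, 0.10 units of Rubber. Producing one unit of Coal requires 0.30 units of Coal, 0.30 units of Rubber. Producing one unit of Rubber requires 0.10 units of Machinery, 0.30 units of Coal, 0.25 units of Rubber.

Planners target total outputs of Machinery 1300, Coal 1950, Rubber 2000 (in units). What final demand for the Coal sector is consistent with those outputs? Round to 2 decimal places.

I − A =
  [   0.95     0.00    -0.10]
  [  -0.15     0.70    -0.30]
  [  -0.10    -0.30     0.75]
d = (I − A) x:
  d_M = (+0.95)·1300 + (+0.00)·1950 + (-0.10)·2000 = 1035.00
  d_C = (-0.15)·1300 + (+0.70)·1950 + (-0.30)·2000 = 570.00
  d_R = (-0.10)·1300 + (-0.30)·1950 + (+0.75)·2000 = 785.00

d_C = 570.00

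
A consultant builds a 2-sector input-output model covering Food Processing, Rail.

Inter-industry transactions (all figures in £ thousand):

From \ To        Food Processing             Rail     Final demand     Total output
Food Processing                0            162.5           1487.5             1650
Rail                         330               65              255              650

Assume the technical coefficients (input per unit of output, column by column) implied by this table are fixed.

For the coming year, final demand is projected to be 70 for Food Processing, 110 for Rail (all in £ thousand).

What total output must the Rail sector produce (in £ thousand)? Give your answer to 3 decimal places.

x_R = 145.882

Technical coefficients a_ij = z_ij / X_j:
  a_FF = 0/1650 = 0.00, a_RF = 330/1650 = 0.20
  a_FR = 162.5/650 = 0.25, a_RR = 65/650 = 0.10
I − A =
  [   1.00    -0.25]
  [  -0.20     0.90]
det(I−A) = (1.00)(0.90) − (-0.25)(-0.20) = 0.8500
adj(I−A) = [[0.90, 0.25], [0.20, 1.00]]
(I − A)⁻¹ = adj(I−A) / det(I−A) ≈
  [   1.0588     0.2941]
  [   0.2353     1.1765]
x = (I − A)⁻¹ d = adj(I−A)·d / det(I−A), with det(I−A) = 0.8500:
  x_F = (0.90·70 + 0.25·110) / 0.8500 = 90.50 / 0.8500 ≈ 106.471
  x_R = (0.20·70 + 1.00·110) / 0.8500 = 124.00 / 0.8500 ≈ 145.882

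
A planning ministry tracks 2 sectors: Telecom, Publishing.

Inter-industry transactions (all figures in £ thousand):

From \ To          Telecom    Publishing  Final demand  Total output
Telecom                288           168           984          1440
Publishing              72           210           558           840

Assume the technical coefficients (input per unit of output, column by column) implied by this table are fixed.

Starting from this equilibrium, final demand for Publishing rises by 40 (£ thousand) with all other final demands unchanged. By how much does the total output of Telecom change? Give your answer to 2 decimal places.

Technical coefficients a_ij = z_ij / X_j:
  a_TT = 288/1440 = 0.20, a_PT = 72/1440 = 0.05
  a_TP = 168/840 = 0.20, a_PP = 210/840 = 0.25
I − A =
  [   0.80    -0.20]
  [  -0.05     0.75]
det(I−A) = (0.80)(0.75) − (-0.20)(-0.05) = 0.5900
adj(I−A) = [[0.75, 0.20], [0.05, 0.80]]
(I − A)⁻¹ = adj(I−A) / det(I−A) ≈
  [   1.2712     0.3390]
  [   0.0847     1.3559]
Δx = (I − A)⁻¹ Δd with Δd having +40 in the Publishing component and 0 elsewhere.
So Δx_T = L_TP · (+40), where L_TP = adj(I−A)_TP / det(I−A) = 0.20 / 0.5900.
Δx_T = 0.20 × (+40) / 0.5900 = 8.00 / 0.5900 ≈ 13.56.

Δx_T = 13.56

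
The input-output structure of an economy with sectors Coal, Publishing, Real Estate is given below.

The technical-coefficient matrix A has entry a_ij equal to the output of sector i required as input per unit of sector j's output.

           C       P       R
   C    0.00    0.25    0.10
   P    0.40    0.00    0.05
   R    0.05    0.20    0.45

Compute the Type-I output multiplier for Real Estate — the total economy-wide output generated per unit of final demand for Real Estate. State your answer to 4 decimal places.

m_R = 2.3389

I − A =
  [   1.00    -0.25    -0.10]
  [  -0.40     1.00    -0.05]
  [  -0.05    -0.20     0.55]
Cofactors of I−A, C_ij = (−1)^(i+j)·(minor ij) (rows/columns in the sector order above):
  C_11 = (1.00)(0.55) − (-0.05)(-0.20) = 0.5400
  C_12 = −[(-0.40)(0.55) − (-0.05)(-0.05)] = 0.2225
  C_13 = (-0.40)(-0.20) − (1.00)(-0.05) = 0.1300
  C_21 = −[(-0.25)(0.55) − (-0.10)(-0.20)] = 0.1575
  C_22 = (1.00)(0.55) − (-0.10)(-0.05) = 0.5450
  C_23 = −[(1.00)(-0.20) − (-0.25)(-0.05)] = 0.2125
  C_31 = (-0.25)(-0.05) − (-0.10)(1.00) = 0.1125
  C_32 = −[(1.00)(-0.05) − (-0.10)(-0.40)] = 0.0900
  C_33 = (1.00)(1.00) − (-0.25)(-0.40) = 0.9000
det(I−A) = Σ_j (I−A)_1j·C_1j = (1.00)(0.5400) + (-0.25)(0.2225) + (-0.10)(0.1300) = 0.471375
adj(I−A) = Cᵀ =
  [ 0.5400   0.1575   0.1125]
  [ 0.2225   0.5450   0.0900]
  [ 0.1300   0.2125   0.9000]
(I − A)⁻¹ = adj(I−A) / det(I−A) ≈
  [   1.14558     0.33413     0.23866]
  [   0.47202     1.15619     0.19093]
  [   0.27579     0.45081     1.90931]
The output multiplier for sector j is the column-j sum of the Leontief inverse (I − A)⁻¹ = adj(I−A) / det(I−A).
Column R of adj(I−A): (0.1125, 0.0900, 0.9000); det(I−A) = 0.471375.
m_R = (0.1125 + 0.0900 + 0.9000) / 0.471375 = 1.1025 / 0.471375 ≈ 2.3389.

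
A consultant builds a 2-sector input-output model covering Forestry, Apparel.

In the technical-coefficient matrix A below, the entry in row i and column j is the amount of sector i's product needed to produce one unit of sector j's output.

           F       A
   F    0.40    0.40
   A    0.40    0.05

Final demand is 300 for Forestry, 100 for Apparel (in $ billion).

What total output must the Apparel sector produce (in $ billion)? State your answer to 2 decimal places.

x_A = 439.02

I − A =
  [   0.60    -0.40]
  [  -0.40     0.95]
det(I−A) = (0.60)(0.95) − (-0.40)(-0.40) = 0.4100
adj(I−A) = [[0.95, 0.40], [0.40, 0.60]]
(I − A)⁻¹ = adj(I−A) / det(I−A) ≈
  [   2.3171     0.9756]
  [   0.9756     1.4634]
x = (I − A)⁻¹ d = adj(I−A)·d / det(I−A), with det(I−A) = 0.4100:
  x_F = (0.95·300 + 0.40·100) / 0.4100 = 325.00 / 0.4100 ≈ 792.68
  x_A = (0.40·300 + 0.60·100) / 0.4100 = 180.00 / 0.4100 ≈ 439.02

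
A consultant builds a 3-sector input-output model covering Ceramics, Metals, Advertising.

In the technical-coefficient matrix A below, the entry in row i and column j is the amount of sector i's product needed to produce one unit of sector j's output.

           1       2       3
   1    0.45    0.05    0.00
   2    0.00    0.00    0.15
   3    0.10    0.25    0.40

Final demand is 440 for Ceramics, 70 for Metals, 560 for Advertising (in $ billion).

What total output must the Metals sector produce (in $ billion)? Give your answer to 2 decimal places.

x_2 = 245.93

I − A =
  [   0.55    -0.05     0.00]
  [   0.00     1.00    -0.15]
  [  -0.10    -0.25     0.60]
Cofactors of I−A, C_ij = (−1)^(i+j)·(minor ij) (rows/columns in the sector order above):
  C_11 = (1.00)(0.60) − (-0.15)(-0.25) = 0.5625
  C_12 = −[(0.00)(0.60) − (-0.15)(-0.10)] = 0.0150
  C_13 = (0.00)(-0.25) − (1.00)(-0.10) = 0.1000
  C_21 = −[(-0.05)(0.60) − (0.00)(-0.25)] = 0.0300
  C_22 = (0.55)(0.60) − (0.00)(-0.10) = 0.3300
  C_23 = −[(0.55)(-0.25) − (-0.05)(-0.10)] = 0.1425
  C_31 = (-0.05)(-0.15) − (0.00)(1.00) = 0.0075
  C_32 = −[(0.55)(-0.15) − (0.00)(0.00)] = 0.0825
  C_33 = (0.55)(1.00) − (-0.05)(0.00) = 0.5500
det(I−A) = Σ_j (I−A)_1j·C_1j = (0.55)(0.5625) + (-0.05)(0.0150) + (0.00)(0.1000) = 0.308625
adj(I−A) = Cᵀ =
  [ 0.5625   0.0300   0.0075]
  [ 0.0150   0.3300   0.0825]
  [ 0.1000   0.1425   0.5500]
(I − A)⁻¹ = adj(I−A) / det(I−A) ≈
  [   1.8226     0.0972     0.0243]
  [   0.0486     1.0693     0.2673]
  [   0.3240     0.4617     1.7821]
x = (I − A)⁻¹ d = adj(I−A)·d / det(I−A), with det(I−A) = 0.308625:
  x_1 = (0.5625·440 + 0.0300·70 + 0.0075·560) / 0.308625 = 253.80 / 0.308625 ≈ 822.36
  x_2 = (0.0150·440 + 0.3300·70 + 0.0825·560) / 0.308625 = 75.90 / 0.308625 ≈ 245.93
  x_3 = (0.1000·440 + 0.1425·70 + 0.5500·560) / 0.308625 = 361.975 / 0.308625 ≈ 1172.86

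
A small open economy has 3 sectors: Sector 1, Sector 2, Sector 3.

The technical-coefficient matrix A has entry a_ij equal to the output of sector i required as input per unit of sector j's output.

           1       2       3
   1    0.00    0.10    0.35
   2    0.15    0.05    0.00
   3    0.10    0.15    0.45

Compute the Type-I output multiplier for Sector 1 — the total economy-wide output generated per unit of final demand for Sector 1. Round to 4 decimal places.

m_1 = 1.5271

I − A =
  [   1.00    -0.10    -0.35]
  [  -0.15     0.95     0.00]
  [  -0.10    -0.15     0.55]
Cofactors of I−A, C_ij = (−1)^(i+j)·(minor ij) (rows/columns in the sector order above):
  C_11 = (0.95)(0.55) − (0.00)(-0.15) = 0.5225
  C_12 = −[(-0.15)(0.55) − (0.00)(-0.10)] = 0.0825
  C_13 = (-0.15)(-0.15) − (0.95)(-0.10) = 0.1175
  C_21 = −[(-0.10)(0.55) − (-0.35)(-0.15)] = 0.1075
  C_22 = (1.00)(0.55) − (-0.35)(-0.10) = 0.5150
  C_23 = −[(1.00)(-0.15) − (-0.10)(-0.10)] = 0.1600
  C_31 = (-0.10)(0.00) − (-0.35)(0.95) = 0.3325
  C_32 = −[(1.00)(0.00) − (-0.35)(-0.15)] = 0.0525
  C_33 = (1.00)(0.95) − (-0.10)(-0.15) = 0.9350
det(I−A) = Σ_j (I−A)_1j·C_1j = (1.00)(0.5225) + (-0.10)(0.0825) + (-0.35)(0.1175) = 0.473125
adj(I−A) = Cᵀ =
  [ 0.5225   0.1075   0.3325]
  [ 0.0825   0.5150   0.0525]
  [ 0.1175   0.1600   0.9350]
(I − A)⁻¹ = adj(I−A) / det(I−A) ≈
  [   1.10436     0.22721     0.70277]
  [   0.17437     1.08851     0.11096]
  [   0.24835     0.33818     1.97622]
The output multiplier for sector j is the column-j sum of the Leontief inverse (I − A)⁻¹ = adj(I−A) / det(I−A).
Column 1 of adj(I−A): (0.5225, 0.0825, 0.1175); det(I−A) = 0.473125.
m_1 = (0.5225 + 0.0825 + 0.1175) / 0.473125 = 0.7225 / 0.473125 ≈ 1.5271.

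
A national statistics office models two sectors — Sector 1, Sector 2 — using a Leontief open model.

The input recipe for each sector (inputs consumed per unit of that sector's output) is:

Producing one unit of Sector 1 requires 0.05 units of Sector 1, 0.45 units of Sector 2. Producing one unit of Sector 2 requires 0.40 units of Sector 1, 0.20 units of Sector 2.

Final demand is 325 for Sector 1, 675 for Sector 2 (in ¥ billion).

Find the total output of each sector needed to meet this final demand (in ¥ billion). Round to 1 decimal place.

x_1 = 913.8, x_2 = 1357.8

I − A =
  [   0.95    -0.40]
  [  -0.45     0.80]
det(I−A) = (0.95)(0.80) − (-0.40)(-0.45) = 0.5800
adj(I−A) = [[0.80, 0.40], [0.45, 0.95]]
(I − A)⁻¹ = adj(I−A) / det(I−A) ≈
  [   1.3793     0.6897]
  [   0.7759     1.6379]
x = (I − A)⁻¹ d = adj(I−A)·d / det(I−A), with det(I−A) = 0.5800:
  x_1 = (0.80·325 + 0.40·675) / 0.5800 = 530.00 / 0.5800 ≈ 913.8
  x_2 = (0.45·325 + 0.95·675) / 0.5800 = 787.50 / 0.5800 ≈ 1357.8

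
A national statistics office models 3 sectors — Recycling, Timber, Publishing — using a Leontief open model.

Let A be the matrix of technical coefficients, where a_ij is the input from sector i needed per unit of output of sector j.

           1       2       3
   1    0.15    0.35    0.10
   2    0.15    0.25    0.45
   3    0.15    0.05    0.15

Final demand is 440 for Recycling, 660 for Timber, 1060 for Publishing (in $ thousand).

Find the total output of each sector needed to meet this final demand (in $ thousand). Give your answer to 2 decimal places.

I − A =
  [   0.85    -0.35    -0.10]
  [  -0.15     0.75    -0.45]
  [  -0.15    -0.05     0.85]
Cofactors of I−A, C_ij = (−1)^(i+j)·(minor ij) (rows/columns in the sector order above):
  C_11 = (0.75)(0.85) − (-0.45)(-0.05) = 0.6150
  C_12 = −[(-0.15)(0.85) − (-0.45)(-0.15)] = 0.1950
  C_13 = (-0.15)(-0.05) − (0.75)(-0.15) = 0.1200
  C_21 = −[(-0.35)(0.85) − (-0.10)(-0.05)] = 0.3025
  C_22 = (0.85)(0.85) − (-0.10)(-0.15) = 0.7075
  C_23 = −[(0.85)(-0.05) − (-0.35)(-0.15)] = 0.0950
  C_31 = (-0.35)(-0.45) − (-0.10)(0.75) = 0.2325
  C_32 = −[(0.85)(-0.45) − (-0.10)(-0.15)] = 0.3975
  C_33 = (0.85)(0.75) − (-0.35)(-0.15) = 0.5850
det(I−A) = Σ_j (I−A)_1j·C_1j = (0.85)(0.6150) + (-0.35)(0.1950) + (-0.10)(0.1200) = 0.4425
adj(I−A) = Cᵀ =
  [ 0.6150   0.3025   0.2325]
  [ 0.1950   0.7075   0.3975]
  [ 0.1200   0.0950   0.5850]
(I − A)⁻¹ = adj(I−A) / det(I−A) ≈
  [   1.3898     0.6836     0.5254]
  [   0.4407     1.5989     0.8983]
  [   0.2712     0.2147     1.3220]
x = (I − A)⁻¹ d = adj(I−A)·d / det(I−A), with det(I−A) = 0.4425:
  x_1 = (0.6150·440 + 0.3025·660 + 0.2325·1060) / 0.4425 = 716.70 / 0.4425 ≈ 1619.66
  x_2 = (0.1950·440 + 0.7075·660 + 0.3975·1060) / 0.4425 = 974.10 / 0.4425 ≈ 2201.36
  x_3 = (0.1200·440 + 0.0950·660 + 0.5850·1060) / 0.4425 = 735.60 / 0.4425 ≈ 1662.37

x_1 = 1619.66, x_2 = 2201.36, x_3 = 1662.37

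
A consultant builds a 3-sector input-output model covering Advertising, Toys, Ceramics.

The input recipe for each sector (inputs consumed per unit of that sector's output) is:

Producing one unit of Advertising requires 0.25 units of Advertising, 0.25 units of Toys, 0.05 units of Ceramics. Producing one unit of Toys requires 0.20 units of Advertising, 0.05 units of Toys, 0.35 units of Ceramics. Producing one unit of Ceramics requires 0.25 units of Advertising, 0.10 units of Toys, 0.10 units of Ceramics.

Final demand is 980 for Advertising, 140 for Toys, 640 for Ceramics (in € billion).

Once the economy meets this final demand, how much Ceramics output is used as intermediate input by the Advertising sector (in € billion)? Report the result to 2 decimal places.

I − A =
  [   0.75    -0.20    -0.25]
  [  -0.25     0.95    -0.10]
  [  -0.05    -0.35     0.90]
Cofactors of I−A, C_ij = (−1)^(i+j)·(minor ij) (rows/columns in the sector order above):
  C_11 = (0.95)(0.90) − (-0.10)(-0.35) = 0.8200
  C_12 = −[(-0.25)(0.90) − (-0.10)(-0.05)] = 0.2300
  C_13 = (-0.25)(-0.35) − (0.95)(-0.05) = 0.1350
  C_21 = −[(-0.20)(0.90) − (-0.25)(-0.35)] = 0.2675
  C_22 = (0.75)(0.90) − (-0.25)(-0.05) = 0.6625
  C_23 = −[(0.75)(-0.35) − (-0.20)(-0.05)] = 0.2725
  C_31 = (-0.20)(-0.10) − (-0.25)(0.95) = 0.2575
  C_32 = −[(0.75)(-0.10) − (-0.25)(-0.25)] = 0.1375
  C_33 = (0.75)(0.95) − (-0.20)(-0.25) = 0.6625
det(I−A) = Σ_j (I−A)_1j·C_1j = (0.75)(0.8200) + (-0.20)(0.2300) + (-0.25)(0.1350) = 0.53525
adj(I−A) = Cᵀ =
  [ 0.8200   0.2675   0.2575]
  [ 0.2300   0.6625   0.1375]
  [ 0.1350   0.2725   0.6625]
(I − A)⁻¹ = adj(I−A) / det(I−A) ≈
  [   1.5320     0.4998     0.4811]
  [   0.4297     1.2377     0.2569]
  [   0.2522     0.5091     1.2377]
First solve x = (I − A)⁻¹ d = adj(I−A)·d / det(I−A); in particular x_1 = (0.8200·980 + 0.2675·140 + 0.2575·640) / 0.53525 = 1005.85 / 0.53525 ≈ 1879.2153.
Intermediate flow from 3 to 1: z_31 = a_31 · x_1 = 0.05 × 1005.85 / 0.53525 = 50.2925 / 0.53525 ≈ 93.96.

z_31 = 93.96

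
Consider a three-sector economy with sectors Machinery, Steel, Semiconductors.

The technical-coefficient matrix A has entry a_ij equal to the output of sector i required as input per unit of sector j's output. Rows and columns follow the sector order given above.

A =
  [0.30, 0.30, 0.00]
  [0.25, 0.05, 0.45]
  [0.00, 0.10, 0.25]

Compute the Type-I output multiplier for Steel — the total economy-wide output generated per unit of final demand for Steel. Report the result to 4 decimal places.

m_2 = 1.9951

I − A =
  [   0.70    -0.30     0.00]
  [  -0.25     0.95    -0.45]
  [   0.00    -0.10     0.75]
Cofactors of I−A, C_ij = (−1)^(i+j)·(minor ij) (rows/columns in the sector order above):
  C_11 = (0.95)(0.75) − (-0.45)(-0.10) = 0.6675
  C_12 = −[(-0.25)(0.75) − (-0.45)(0.00)] = 0.1875
  C_13 = (-0.25)(-0.10) − (0.95)(0.00) = 0.0250
  C_21 = −[(-0.30)(0.75) − (0.00)(-0.10)] = 0.2250
  C_22 = (0.70)(0.75) − (0.00)(0.00) = 0.5250
  C_23 = −[(0.70)(-0.10) − (-0.30)(0.00)] = 0.0700
  C_31 = (-0.30)(-0.45) − (0.00)(0.95) = 0.1350
  C_32 = −[(0.70)(-0.45) − (0.00)(-0.25)] = 0.3150
  C_33 = (0.70)(0.95) − (-0.30)(-0.25) = 0.5900
det(I−A) = Σ_j (I−A)_1j·C_1j = (0.70)(0.6675) + (-0.30)(0.1875) + (0.00)(0.0250) = 0.4110
adj(I−A) = Cᵀ =
  [ 0.6675   0.2250   0.1350]
  [ 0.1875   0.5250   0.3150]
  [ 0.0250   0.0700   0.5900]
(I − A)⁻¹ = adj(I−A) / det(I−A) ≈
  [   1.62409     0.54745     0.32847]
  [   0.45620     1.27737     0.76642]
  [   0.06083     0.17032     1.43552]
The output multiplier for sector j is the column-j sum of the Leontief inverse (I − A)⁻¹ = adj(I−A) / det(I−A).
Column 2 of adj(I−A): (0.2250, 0.5250, 0.0700); det(I−A) = 0.4110.
m_2 = (0.2250 + 0.5250 + 0.0700) / 0.4110 = 0.82 / 0.4110 ≈ 1.9951.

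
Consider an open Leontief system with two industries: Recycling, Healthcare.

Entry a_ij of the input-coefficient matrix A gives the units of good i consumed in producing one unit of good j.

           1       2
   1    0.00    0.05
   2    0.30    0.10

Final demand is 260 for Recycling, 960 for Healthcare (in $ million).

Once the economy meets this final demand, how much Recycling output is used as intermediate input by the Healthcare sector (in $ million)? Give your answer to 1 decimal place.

I − A =
  [   1.00    -0.05]
  [  -0.30     0.90]
det(I−A) = (1.00)(0.90) − (-0.05)(-0.30) = 0.8850
adj(I−A) = [[0.90, 0.05], [0.30, 1.00]]
(I − A)⁻¹ = adj(I−A) / det(I−A) ≈
  [   1.0169     0.0565]
  [   0.3390     1.1299]
First solve x = (I − A)⁻¹ d = adj(I−A)·d / det(I−A); in particular x_2 = (0.30·260 + 1.00·960) / 0.8850 = 1038.00 / 0.8850 ≈ 1172.881.
Intermediate flow from 1 to 2: z_12 = a_12 · x_2 = 0.05 × 1038.00 / 0.8850 = 51.90 / 0.8850 ≈ 58.6.

z_12 = 58.6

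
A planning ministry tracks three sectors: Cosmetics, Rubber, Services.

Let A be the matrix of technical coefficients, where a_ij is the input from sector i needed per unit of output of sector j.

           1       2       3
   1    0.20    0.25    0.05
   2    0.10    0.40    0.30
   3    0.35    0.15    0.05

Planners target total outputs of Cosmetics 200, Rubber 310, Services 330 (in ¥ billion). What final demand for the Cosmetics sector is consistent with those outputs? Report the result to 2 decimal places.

d_1 = 66.00

I − A =
  [   0.80    -0.25    -0.05]
  [  -0.10     0.60    -0.30]
  [  -0.35    -0.15     0.95]
d = (I − A) x:
  d_1 = (+0.80)·200 + (-0.25)·310 + (-0.05)·330 = 66.00
  d_2 = (-0.10)·200 + (+0.60)·310 + (-0.30)·330 = 67.00
  d_3 = (-0.35)·200 + (-0.15)·310 + (+0.95)·330 = 197.00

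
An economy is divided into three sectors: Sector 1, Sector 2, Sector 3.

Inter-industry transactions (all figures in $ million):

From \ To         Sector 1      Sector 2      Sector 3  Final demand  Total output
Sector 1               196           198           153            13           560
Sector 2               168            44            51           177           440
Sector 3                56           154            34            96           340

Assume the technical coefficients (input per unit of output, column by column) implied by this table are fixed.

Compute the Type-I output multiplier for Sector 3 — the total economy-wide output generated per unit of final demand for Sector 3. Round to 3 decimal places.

m_3 = 4.179

Technical coefficients a_ij = z_ij / X_j:
  a_11 = 196/560 = 0.35, a_21 = 168/560 = 0.30, a_31 = 56/560 = 0.10
  a_12 = 198/440 = 0.45, a_22 = 44/440 = 0.10, a_32 = 154/440 = 0.35
  a_13 = 153/340 = 0.45, a_23 = 51/340 = 0.15, a_33 = 34/340 = 0.10
I − A =
  [   0.65    -0.45    -0.45]
  [  -0.30     0.90    -0.15]
  [  -0.10    -0.35     0.90]
Cofactors of I−A, C_ij = (−1)^(i+j)·(minor ij) (rows/columns in the sector order above):
  C_11 = (0.90)(0.90) − (-0.15)(-0.35) = 0.7575
  C_12 = −[(-0.30)(0.90) − (-0.15)(-0.10)] = 0.2850
  C_13 = (-0.30)(-0.35) − (0.90)(-0.10) = 0.1950
  C_21 = −[(-0.45)(0.90) − (-0.45)(-0.35)] = 0.5625
  C_22 = (0.65)(0.90) − (-0.45)(-0.10) = 0.5400
  C_23 = −[(0.65)(-0.35) − (-0.45)(-0.10)] = 0.2725
  C_31 = (-0.45)(-0.15) − (-0.45)(0.90) = 0.4725
  C_32 = −[(0.65)(-0.15) − (-0.45)(-0.30)] = 0.2325
  C_33 = (0.65)(0.90) − (-0.45)(-0.30) = 0.4500
det(I−A) = Σ_j (I−A)_1j·C_1j = (0.65)(0.7575) + (-0.45)(0.2850) + (-0.45)(0.1950) = 0.276375
adj(I−A) = Cᵀ =
  [ 0.7575   0.5625   0.4725]
  [ 0.2850   0.5400   0.2325]
  [ 0.1950   0.2725   0.4500]
(I − A)⁻¹ = adj(I−A) / det(I−A) ≈
  [   2.7408     2.0353     1.7096]
  [   1.0312     1.9539     0.8412]
  [   0.7056     0.9860     1.6282]
The output multiplier for sector j is the column-j sum of the Leontief inverse (I − A)⁻¹ = adj(I−A) / det(I−A).
Column 3 of adj(I−A): (0.4725, 0.2325, 0.4500); det(I−A) = 0.276375.
m_3 = (0.4725 + 0.2325 + 0.4500) / 0.276375 = 1.155 / 0.276375 ≈ 4.179.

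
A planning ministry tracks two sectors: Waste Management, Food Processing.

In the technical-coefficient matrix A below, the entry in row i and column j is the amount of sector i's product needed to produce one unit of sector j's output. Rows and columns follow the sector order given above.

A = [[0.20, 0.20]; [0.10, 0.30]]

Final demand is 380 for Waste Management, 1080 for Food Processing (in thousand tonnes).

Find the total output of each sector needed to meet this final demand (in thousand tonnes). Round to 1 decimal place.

x_W = 892.6, x_F = 1670.4

I − A =
  [   0.80    -0.20]
  [  -0.10     0.70]
det(I−A) = (0.80)(0.70) − (-0.20)(-0.10) = 0.5400
adj(I−A) = [[0.70, 0.20], [0.10, 0.80]]
(I − A)⁻¹ = adj(I−A) / det(I−A) ≈
  [   1.2963     0.3704]
  [   0.1852     1.4815]
x = (I − A)⁻¹ d = adj(I−A)·d / det(I−A), with det(I−A) = 0.5400:
  x_W = (0.70·380 + 0.20·1080) / 0.5400 = 482.00 / 0.5400 ≈ 892.6
  x_F = (0.10·380 + 0.80·1080) / 0.5400 = 902.00 / 0.5400 ≈ 1670.4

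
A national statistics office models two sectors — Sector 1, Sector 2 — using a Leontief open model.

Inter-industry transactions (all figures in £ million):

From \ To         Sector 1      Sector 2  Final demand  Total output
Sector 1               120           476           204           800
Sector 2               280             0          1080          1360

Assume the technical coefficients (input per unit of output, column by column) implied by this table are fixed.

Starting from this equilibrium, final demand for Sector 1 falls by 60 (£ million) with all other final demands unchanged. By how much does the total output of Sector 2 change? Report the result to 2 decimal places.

Technical coefficients a_ij = z_ij / X_j:
  a_11 = 120/800 = 0.15, a_21 = 280/800 = 0.35
  a_12 = 476/1360 = 0.35, a_22 = 0/1360 = 0.00
I − A =
  [   0.85    -0.35]
  [  -0.35     1.00]
det(I−A) = (0.85)(1.00) − (-0.35)(-0.35) = 0.7275
adj(I−A) = [[1.00, 0.35], [0.35, 0.85]]
(I − A)⁻¹ = adj(I−A) / det(I−A) ≈
  [   1.3746     0.4811]
  [   0.4811     1.1684]
Δx = (I − A)⁻¹ Δd with Δd having -60 in the Sector 1 component and 0 elsewhere.
So Δx_2 = L_21 · (-60), where L_21 = adj(I−A)_21 / det(I−A) = 0.35 / 0.7275.
Δx_2 = 0.35 × (-60) / 0.7275 = -21.00 / 0.7275 ≈ -28.87.

Δx_2 = -28.87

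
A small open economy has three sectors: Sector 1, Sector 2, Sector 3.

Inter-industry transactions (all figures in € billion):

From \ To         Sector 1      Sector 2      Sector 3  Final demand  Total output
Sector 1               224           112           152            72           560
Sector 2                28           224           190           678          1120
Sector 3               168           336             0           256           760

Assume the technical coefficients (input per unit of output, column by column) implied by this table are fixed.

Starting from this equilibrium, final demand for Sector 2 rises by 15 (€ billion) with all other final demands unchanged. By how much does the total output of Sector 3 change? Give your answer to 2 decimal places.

Δx_3 = 8.48

Technical coefficients a_ij = z_ij / X_j:
  a_11 = 224/560 = 0.40, a_21 = 28/560 = 0.05, a_31 = 168/560 = 0.30
  a_12 = 112/1120 = 0.10, a_22 = 224/1120 = 0.20, a_32 = 336/1120 = 0.30
  a_13 = 152/760 = 0.20, a_23 = 190/760 = 0.25, a_33 = 0/760 = 0.00
I − A =
  [   0.60    -0.10    -0.20]
  [  -0.05     0.80    -0.25]
  [  -0.30    -0.30     1.00]
Cofactors of I−A, C_ij = (−1)^(i+j)·(minor ij) (rows/columns in the sector order above):
  C_11 = (0.80)(1.00) − (-0.25)(-0.30) = 0.7250
  C_12 = −[(-0.05)(1.00) − (-0.25)(-0.30)] = 0.1250
  C_13 = (-0.05)(-0.30) − (0.80)(-0.30) = 0.2550
  C_21 = −[(-0.10)(1.00) − (-0.20)(-0.30)] = 0.1600
  C_22 = (0.60)(1.00) − (-0.20)(-0.30) = 0.5400
  C_23 = −[(0.60)(-0.30) − (-0.10)(-0.30)] = 0.2100
  C_31 = (-0.10)(-0.25) − (-0.20)(0.80) = 0.1850
  C_32 = −[(0.60)(-0.25) − (-0.20)(-0.05)] = 0.1600
  C_33 = (0.60)(0.80) − (-0.10)(-0.05) = 0.4750
det(I−A) = Σ_j (I−A)_1j·C_1j = (0.60)(0.7250) + (-0.10)(0.1250) + (-0.20)(0.2550) = 0.3715
adj(I−A) = Cᵀ =
  [ 0.7250   0.1600   0.1850]
  [ 0.1250   0.5400   0.1600]
  [ 0.2550   0.2100   0.4750]
(I − A)⁻¹ = adj(I−A) / det(I−A) ≈
  [   1.9515     0.4307     0.4980]
  [   0.3365     1.4536     0.4307]
  [   0.6864     0.5653     1.2786]
Δx = (I − A)⁻¹ Δd with Δd having +15 in the Sector 2 component and 0 elsewhere.
So Δx_3 = L_32 · (+15), where L_32 = adj(I−A)_32 / det(I−A) = 0.2100 / 0.3715.
Δx_3 = 0.2100 × (+15) / 0.3715 = 3.15 / 0.3715 ≈ 8.48.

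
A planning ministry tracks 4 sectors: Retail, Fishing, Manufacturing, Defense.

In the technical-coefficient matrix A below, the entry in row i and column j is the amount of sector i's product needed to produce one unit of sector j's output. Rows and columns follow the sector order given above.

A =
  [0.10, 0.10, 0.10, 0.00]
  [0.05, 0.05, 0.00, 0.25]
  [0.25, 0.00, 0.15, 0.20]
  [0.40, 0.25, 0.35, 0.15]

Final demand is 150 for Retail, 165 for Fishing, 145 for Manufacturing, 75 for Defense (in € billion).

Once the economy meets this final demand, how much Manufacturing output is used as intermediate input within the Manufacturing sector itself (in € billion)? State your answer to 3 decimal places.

I − A =
  [   0.90    -0.10    -0.10     0.00]
  [  -0.05     0.95     0.00    -0.25]
  [  -0.25     0.00     0.85    -0.20]
  [  -0.40    -0.25    -0.35     0.85]
Compute the cofactors C_ij = (−1)^(i+j)·(3×3 minor ij) of I−A; the adjugate is their transpose:
adj(I−A) = Cᵀ =
  [ 0.56675   0.07025   0.08325   0.04025]
  [ 0.13950   0.55800   0.09300   0.18600]
  [ 0.26475   0.07425   0.65625   0.17625]
  [ 0.41675   0.22775   0.33675   0.69875]
det(I−A) = Σ_j (I−A)_1j·C_1j = (0.90)(0.56675) + (-0.10)(0.13950) + (-0.10)(0.26475) + (0.00)(0.41675) = 0.46965
(I − A)⁻¹ = adj(I−A) / det(I−A) ≈
  [   1.2067     0.1496     0.1773     0.0857]
  [   0.2970     1.1881     0.1980     0.3960]
  [   0.5637     0.1581     1.3973     0.3753]
  [   0.8874     0.4849     0.7170     1.4878]
First solve x = (I − A)⁻¹ d = adj(I−A)·d / det(I−A); in particular x_M = (0.26475·150 + 0.07425·165 + 0.65625·145 + 0.17625·75) / 0.46965 = 160.33875 / 0.46965 ≈ 341.40051.
Intermediate flow from M to M: z_MM = a_MM · x_M = 0.15 × 160.33875 / 0.46965 = 24.0508125 / 0.46965 ≈ 51.210.

z_MM = 51.210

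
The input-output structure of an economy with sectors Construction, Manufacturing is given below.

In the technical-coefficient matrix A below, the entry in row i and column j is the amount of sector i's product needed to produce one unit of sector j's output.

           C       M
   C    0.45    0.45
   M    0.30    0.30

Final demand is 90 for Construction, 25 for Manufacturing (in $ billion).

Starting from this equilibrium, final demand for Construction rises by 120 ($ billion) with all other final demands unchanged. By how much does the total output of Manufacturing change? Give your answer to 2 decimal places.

I − A =
  [   0.55    -0.45]
  [  -0.30     0.70]
det(I−A) = (0.55)(0.70) − (-0.45)(-0.30) = 0.2500
adj(I−A) = [[0.70, 0.45], [0.30, 0.55]]
(I − A)⁻¹ = adj(I−A) / det(I−A) ≈
  [   2.8000     1.8000]
  [   1.2000     2.2000]
Δx = (I − A)⁻¹ Δd with Δd having +120 in the Construction component and 0 elsewhere.
So Δx_M = L_MC · (+120), where L_MC = adj(I−A)_MC / det(I−A) = 0.30 / 0.2500.
Δx_M = 0.30 × (+120) / 0.2500 = 36.00 / 0.2500 = 144.00.

Δx_M = 144.00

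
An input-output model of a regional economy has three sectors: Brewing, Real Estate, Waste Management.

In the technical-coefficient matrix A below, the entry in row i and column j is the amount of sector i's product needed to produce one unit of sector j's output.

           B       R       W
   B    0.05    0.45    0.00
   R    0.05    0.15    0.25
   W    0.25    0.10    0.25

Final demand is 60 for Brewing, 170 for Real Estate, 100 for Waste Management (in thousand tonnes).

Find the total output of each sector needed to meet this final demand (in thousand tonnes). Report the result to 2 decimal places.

x_B = 196.27, x_R = 281.02, x_W = 236.23

I − A =
  [   0.95    -0.45     0.00]
  [  -0.05     0.85    -0.25]
  [  -0.25    -0.10     0.75]
Cofactors of I−A, C_ij = (−1)^(i+j)·(minor ij) (rows/columns in the sector order above):
  C_11 = (0.85)(0.75) − (-0.25)(-0.10) = 0.6125
  C_12 = −[(-0.05)(0.75) − (-0.25)(-0.25)] = 0.1000
  C_13 = (-0.05)(-0.10) − (0.85)(-0.25) = 0.2175
  C_21 = −[(-0.45)(0.75) − (0.00)(-0.10)] = 0.3375
  C_22 = (0.95)(0.75) − (0.00)(-0.25) = 0.7125
  C_23 = −[(0.95)(-0.10) − (-0.45)(-0.25)] = 0.2075
  C_31 = (-0.45)(-0.25) − (0.00)(0.85) = 0.1125
  C_32 = −[(0.95)(-0.25) − (0.00)(-0.05)] = 0.2375
  C_33 = (0.95)(0.85) − (-0.45)(-0.05) = 0.7850
det(I−A) = Σ_j (I−A)_1j·C_1j = (0.95)(0.6125) + (-0.45)(0.1000) + (0.00)(0.2175) = 0.536875
adj(I−A) = Cᵀ =
  [ 0.6125   0.3375   0.1125]
  [ 0.1000   0.7125   0.2375]
  [ 0.2175   0.2075   0.7850]
(I − A)⁻¹ = adj(I−A) / det(I−A) ≈
  [   1.1409     0.6286     0.2095]
  [   0.1863     1.3271     0.4424]
  [   0.4051     0.3865     1.4622]
x = (I − A)⁻¹ d = adj(I−A)·d / det(I−A), with det(I−A) = 0.536875:
  x_B = (0.6125·60 + 0.3375·170 + 0.1125·100) / 0.536875 = 105.375 / 0.536875 ≈ 196.27
  x_R = (0.1000·60 + 0.7125·170 + 0.2375·100) / 0.536875 = 150.875 / 0.536875 ≈ 281.02
  x_W = (0.2175·60 + 0.2075·170 + 0.7850·100) / 0.536875 = 126.825 / 0.536875 ≈ 236.23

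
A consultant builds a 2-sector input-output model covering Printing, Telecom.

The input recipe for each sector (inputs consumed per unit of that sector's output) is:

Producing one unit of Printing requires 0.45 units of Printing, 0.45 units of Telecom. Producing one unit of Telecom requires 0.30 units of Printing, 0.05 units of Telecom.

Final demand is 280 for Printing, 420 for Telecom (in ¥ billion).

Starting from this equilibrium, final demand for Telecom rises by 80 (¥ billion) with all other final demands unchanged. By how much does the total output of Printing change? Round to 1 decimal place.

Δx_1 = 61.9

I − A =
  [   0.55    -0.30]
  [  -0.45     0.95]
det(I−A) = (0.55)(0.95) − (-0.30)(-0.45) = 0.3875
adj(I−A) = [[0.95, 0.30], [0.45, 0.55]]
(I − A)⁻¹ = adj(I−A) / det(I−A) ≈
  [   2.4516     0.7742]
  [   1.1613     1.4194]
Δx = (I − A)⁻¹ Δd with Δd having +80 in the Telecom component and 0 elsewhere.
So Δx_1 = L_12 · (+80), where L_12 = adj(I−A)_12 / det(I−A) = 0.30 / 0.3875.
Δx_1 = 0.30 × (+80) / 0.3875 = 24.00 / 0.3875 ≈ 61.9.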